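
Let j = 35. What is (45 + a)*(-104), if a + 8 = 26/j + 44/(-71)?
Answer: -9594104/2485 ≈ -3860.8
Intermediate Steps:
a = -19574/2485 (a = -8 + (26/35 + 44/(-71)) = -8 + (26*(1/35) + 44*(-1/71)) = -8 + (26/35 - 44/71) = -8 + 306/2485 = -19574/2485 ≈ -7.8769)
(45 + a)*(-104) = (45 - 19574/2485)*(-104) = (92251/2485)*(-104) = -9594104/2485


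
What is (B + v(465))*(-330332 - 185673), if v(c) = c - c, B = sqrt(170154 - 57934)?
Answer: -1032010*sqrt(28055) ≈ -1.7286e+8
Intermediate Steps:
B = 2*sqrt(28055) (B = sqrt(112220) = 2*sqrt(28055) ≈ 334.99)
v(c) = 0
(B + v(465))*(-330332 - 185673) = (2*sqrt(28055) + 0)*(-330332 - 185673) = (2*sqrt(28055))*(-516005) = -1032010*sqrt(28055)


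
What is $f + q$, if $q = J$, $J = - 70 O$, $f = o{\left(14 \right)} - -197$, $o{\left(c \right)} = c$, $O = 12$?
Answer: $-629$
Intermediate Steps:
$f = 211$ ($f = 14 - -197 = 14 + 197 = 211$)
$J = -840$ ($J = \left(-70\right) 12 = -840$)
$q = -840$
$f + q = 211 - 840 = -629$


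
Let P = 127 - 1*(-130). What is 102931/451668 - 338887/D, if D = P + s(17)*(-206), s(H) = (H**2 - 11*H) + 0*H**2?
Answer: 22171535203/1339195620 ≈ 16.556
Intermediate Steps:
P = 257 (P = 127 + 130 = 257)
s(H) = H**2 - 11*H (s(H) = (H**2 - 11*H) + 0 = H**2 - 11*H)
D = -20755 (D = 257 + (17*(-11 + 17))*(-206) = 257 + (17*6)*(-206) = 257 + 102*(-206) = 257 - 21012 = -20755)
102931/451668 - 338887/D = 102931/451668 - 338887/(-20755) = 102931*(1/451668) - 338887*(-1/20755) = 102931/451668 + 338887/20755 = 22171535203/1339195620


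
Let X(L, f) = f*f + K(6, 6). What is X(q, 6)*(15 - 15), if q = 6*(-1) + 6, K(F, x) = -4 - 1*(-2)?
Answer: 0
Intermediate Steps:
K(F, x) = -2 (K(F, x) = -4 + 2 = -2)
q = 0 (q = -6 + 6 = 0)
X(L, f) = -2 + f² (X(L, f) = f*f - 2 = f² - 2 = -2 + f²)
X(q, 6)*(15 - 15) = (-2 + 6²)*(15 - 15) = (-2 + 36)*0 = 34*0 = 0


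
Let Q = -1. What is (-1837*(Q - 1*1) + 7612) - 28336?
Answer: -17050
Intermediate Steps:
(-1837*(Q - 1*1) + 7612) - 28336 = (-1837*(-1 - 1*1) + 7612) - 28336 = (-1837*(-1 - 1) + 7612) - 28336 = (-1837*(-2) + 7612) - 28336 = (3674 + 7612) - 28336 = 11286 - 28336 = -17050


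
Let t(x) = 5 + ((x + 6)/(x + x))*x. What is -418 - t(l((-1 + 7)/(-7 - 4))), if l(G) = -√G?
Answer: -426 + I*√66/22 ≈ -426.0 + 0.36927*I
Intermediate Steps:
t(x) = 8 + x/2 (t(x) = 5 + ((6 + x)/((2*x)))*x = 5 + ((6 + x)*(1/(2*x)))*x = 5 + ((6 + x)/(2*x))*x = 5 + (3 + x/2) = 8 + x/2)
-418 - t(l((-1 + 7)/(-7 - 4))) = -418 - (8 + (-√((-1 + 7)/(-7 - 4)))/2) = -418 - (8 + (-√(6/(-11)))/2) = -418 - (8 + (-√(6*(-1/11)))/2) = -418 - (8 + (-√(-6/11))/2) = -418 - (8 + (-I*√66/11)/2) = -418 - (8 - I*√66/22) = -418 + (-8 + I*√66/22) = -426 + I*√66/22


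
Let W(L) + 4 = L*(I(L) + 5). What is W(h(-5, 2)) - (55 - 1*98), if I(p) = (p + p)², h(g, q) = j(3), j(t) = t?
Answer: 162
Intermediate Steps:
h(g, q) = 3
I(p) = 4*p² (I(p) = (2*p)² = 4*p²)
W(L) = -4 + L*(5 + 4*L²) (W(L) = -4 + L*(4*L² + 5) = -4 + L*(5 + 4*L²))
W(h(-5, 2)) - (55 - 1*98) = (-4 + 4*3³ + 5*3) - (55 - 1*98) = (-4 + 4*27 + 15) - (55 - 98) = (-4 + 108 + 15) - 1*(-43) = 119 + 43 = 162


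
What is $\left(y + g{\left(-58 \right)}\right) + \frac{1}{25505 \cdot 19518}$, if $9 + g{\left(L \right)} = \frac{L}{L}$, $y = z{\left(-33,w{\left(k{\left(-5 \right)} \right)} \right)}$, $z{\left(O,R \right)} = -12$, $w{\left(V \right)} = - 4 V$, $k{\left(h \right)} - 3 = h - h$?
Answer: $- \frac{9956131799}{497806590} \approx -20.0$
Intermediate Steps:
$k{\left(h \right)} = 3$ ($k{\left(h \right)} = 3 + \left(h - h\right) = 3 + 0 = 3$)
$y = -12$
$g{\left(L \right)} = -8$ ($g{\left(L \right)} = -9 + \frac{L}{L} = -9 + 1 = -8$)
$\left(y + g{\left(-58 \right)}\right) + \frac{1}{25505 \cdot 19518} = \left(-12 - 8\right) + \frac{1}{25505 \cdot 19518} = -20 + \frac{1}{25505} \cdot \frac{1}{19518} = -20 + \frac{1}{497806590} = - \frac{9956131799}{497806590}$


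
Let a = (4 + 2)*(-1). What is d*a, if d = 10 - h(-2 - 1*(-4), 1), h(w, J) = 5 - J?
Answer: -36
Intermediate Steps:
d = 6 (d = 10 - (5 - 1*1) = 10 - (5 - 1) = 10 - 1*4 = 10 - 4 = 6)
a = -6 (a = 6*(-1) = -6)
d*a = 6*(-6) = -36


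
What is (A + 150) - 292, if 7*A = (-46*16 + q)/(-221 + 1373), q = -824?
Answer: -47777/336 ≈ -142.19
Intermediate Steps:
A = -65/336 (A = ((-46*16 - 824)/(-221 + 1373))/7 = ((-736 - 824)/1152)/7 = (-1560*1/1152)/7 = (⅐)*(-65/48) = -65/336 ≈ -0.19345)
(A + 150) - 292 = (-65/336 + 150) - 292 = 50335/336 - 292 = -47777/336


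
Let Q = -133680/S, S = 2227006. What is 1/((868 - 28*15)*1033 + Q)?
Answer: 1113503/515311305512 ≈ 2.1608e-6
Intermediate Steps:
Q = -66840/1113503 (Q = -133680/2227006 = -133680*1/2227006 = -66840/1113503 ≈ -0.060027)
1/((868 - 28*15)*1033 + Q) = 1/((868 - 28*15)*1033 - 66840/1113503) = 1/((868 - 420)*1033 - 66840/1113503) = 1/(448*1033 - 66840/1113503) = 1/(462784 - 66840/1113503) = 1/(515311305512/1113503) = 1113503/515311305512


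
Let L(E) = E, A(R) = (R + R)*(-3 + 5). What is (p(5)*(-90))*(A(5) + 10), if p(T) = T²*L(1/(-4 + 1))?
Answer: 22500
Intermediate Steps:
A(R) = 4*R (A(R) = (2*R)*2 = 4*R)
p(T) = -T²/3 (p(T) = T²/(-4 + 1) = T²/(-3) = T²*(-⅓) = -T²/3)
(p(5)*(-90))*(A(5) + 10) = (-⅓*5²*(-90))*(4*5 + 10) = (-⅓*25*(-90))*(20 + 10) = -25/3*(-90)*30 = 750*30 = 22500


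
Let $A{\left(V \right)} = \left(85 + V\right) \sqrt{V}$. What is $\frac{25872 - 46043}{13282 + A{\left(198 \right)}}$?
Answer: $- \frac{133955611}{80276951} + \frac{17125179 \sqrt{22}}{160553902} \approx -1.1684$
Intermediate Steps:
$A{\left(V \right)} = \sqrt{V} \left(85 + V\right)$
$\frac{25872 - 46043}{13282 + A{\left(198 \right)}} = \frac{25872 - 46043}{13282 + \sqrt{198} \left(85 + 198\right)} = - \frac{20171}{13282 + 3 \sqrt{22} \cdot 283} = - \frac{20171}{13282 + 849 \sqrt{22}}$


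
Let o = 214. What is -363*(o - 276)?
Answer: 22506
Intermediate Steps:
-363*(o - 276) = -363*(214 - 276) = -363*(-62) = 22506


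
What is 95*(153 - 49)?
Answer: 9880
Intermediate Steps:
95*(153 - 49) = 95*104 = 9880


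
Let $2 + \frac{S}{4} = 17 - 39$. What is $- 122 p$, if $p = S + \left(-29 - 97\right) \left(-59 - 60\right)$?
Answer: $-1817556$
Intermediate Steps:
$S = -96$ ($S = -8 + 4 \left(17 - 39\right) = -8 + 4 \left(-22\right) = -8 - 88 = -96$)
$p = 14898$ ($p = -96 + \left(-29 - 97\right) \left(-59 - 60\right) = -96 - -14994 = -96 + 14994 = 14898$)
$- 122 p = \left(-122\right) 14898 = -1817556$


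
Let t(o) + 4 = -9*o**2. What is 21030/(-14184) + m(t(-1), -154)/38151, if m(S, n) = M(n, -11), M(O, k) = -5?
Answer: -44577025/30062988 ≈ -1.4828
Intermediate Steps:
t(o) = -4 - 9*o**2
m(S, n) = -5
21030/(-14184) + m(t(-1), -154)/38151 = 21030/(-14184) - 5/38151 = 21030*(-1/14184) - 5*1/38151 = -3505/2364 - 5/38151 = -44577025/30062988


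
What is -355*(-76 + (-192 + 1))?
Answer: 94785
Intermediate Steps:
-355*(-76 + (-192 + 1)) = -355*(-76 - 191) = -355*(-267) = 94785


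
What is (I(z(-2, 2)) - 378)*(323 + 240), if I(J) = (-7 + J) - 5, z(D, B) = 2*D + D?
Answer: -222948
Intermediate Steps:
z(D, B) = 3*D
I(J) = -12 + J
(I(z(-2, 2)) - 378)*(323 + 240) = ((-12 + 3*(-2)) - 378)*(323 + 240) = ((-12 - 6) - 378)*563 = (-18 - 378)*563 = -396*563 = -222948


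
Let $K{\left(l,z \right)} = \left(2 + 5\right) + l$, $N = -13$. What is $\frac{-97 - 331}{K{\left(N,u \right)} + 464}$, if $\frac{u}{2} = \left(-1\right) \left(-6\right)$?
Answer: $- \frac{214}{229} \approx -0.9345$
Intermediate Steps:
$u = 12$ ($u = 2 \left(\left(-1\right) \left(-6\right)\right) = 2 \cdot 6 = 12$)
$K{\left(l,z \right)} = 7 + l$
$\frac{-97 - 331}{K{\left(N,u \right)} + 464} = \frac{-97 - 331}{\left(7 - 13\right) + 464} = - \frac{428}{-6 + 464} = - \frac{428}{458} = \left(-428\right) \frac{1}{458} = - \frac{214}{229}$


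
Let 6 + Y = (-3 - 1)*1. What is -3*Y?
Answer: 30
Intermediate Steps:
Y = -10 (Y = -6 + (-3 - 1)*1 = -6 - 4*1 = -6 - 4 = -10)
-3*Y = -3*(-10) = 30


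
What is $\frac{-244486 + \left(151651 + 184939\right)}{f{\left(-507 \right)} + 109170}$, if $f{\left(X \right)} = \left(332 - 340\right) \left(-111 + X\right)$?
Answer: $\frac{46052}{57057} \approx 0.80712$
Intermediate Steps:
$f{\left(X \right)} = 888 - 8 X$ ($f{\left(X \right)} = - 8 \left(-111 + X\right) = 888 - 8 X$)
$\frac{-244486 + \left(151651 + 184939\right)}{f{\left(-507 \right)} + 109170} = \frac{-244486 + \left(151651 + 184939\right)}{\left(888 - -4056\right) + 109170} = \frac{-244486 + 336590}{\left(888 + 4056\right) + 109170} = \frac{92104}{4944 + 109170} = \frac{92104}{114114} = 92104 \cdot \frac{1}{114114} = \frac{46052}{57057}$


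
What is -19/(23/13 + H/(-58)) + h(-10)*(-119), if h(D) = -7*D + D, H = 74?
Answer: -1335203/186 ≈ -7178.5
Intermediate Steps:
h(D) = -6*D
-19/(23/13 + H/(-58)) + h(-10)*(-119) = -19/(23/13 + 74/(-58)) - 6*(-10)*(-119) = -19/(23*(1/13) + 74*(-1/58)) + 60*(-119) = -19/(23/13 - 37/29) - 7140 = -19/186/377 - 7140 = -19*377/186 - 7140 = -7163/186 - 7140 = -1335203/186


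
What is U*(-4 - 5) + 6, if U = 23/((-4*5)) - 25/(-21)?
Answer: 789/140 ≈ 5.6357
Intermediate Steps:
U = 17/420 (U = 23/(-20) - 25*(-1/21) = 23*(-1/20) + 25/21 = -23/20 + 25/21 = 17/420 ≈ 0.040476)
U*(-4 - 5) + 6 = 17*(-4 - 5)/420 + 6 = (17/420)*(-9) + 6 = -51/140 + 6 = 789/140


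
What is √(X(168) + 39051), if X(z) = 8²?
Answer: √39115 ≈ 197.78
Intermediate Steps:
X(z) = 64
√(X(168) + 39051) = √(64 + 39051) = √39115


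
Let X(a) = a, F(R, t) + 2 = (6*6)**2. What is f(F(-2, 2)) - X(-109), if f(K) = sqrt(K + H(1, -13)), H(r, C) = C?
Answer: 109 + sqrt(1281) ≈ 144.79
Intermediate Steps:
F(R, t) = 1294 (F(R, t) = -2 + (6*6)**2 = -2 + 36**2 = -2 + 1296 = 1294)
f(K) = sqrt(-13 + K) (f(K) = sqrt(K - 13) = sqrt(-13 + K))
f(F(-2, 2)) - X(-109) = sqrt(-13 + 1294) - 1*(-109) = sqrt(1281) + 109 = 109 + sqrt(1281)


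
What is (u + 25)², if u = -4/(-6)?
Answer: 5929/9 ≈ 658.78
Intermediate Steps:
u = ⅔ (u = -4*(-⅙) = ⅔ ≈ 0.66667)
(u + 25)² = (⅔ + 25)² = (77/3)² = 5929/9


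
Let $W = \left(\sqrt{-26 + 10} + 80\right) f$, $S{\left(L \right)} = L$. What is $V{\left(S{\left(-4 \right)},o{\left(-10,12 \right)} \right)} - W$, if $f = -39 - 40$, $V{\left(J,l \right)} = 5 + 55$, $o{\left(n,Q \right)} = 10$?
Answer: $6380 + 316 i \approx 6380.0 + 316.0 i$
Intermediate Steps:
$V{\left(J,l \right)} = 60$
$f = -79$
$W = -6320 - 316 i$ ($W = \left(\sqrt{-26 + 10} + 80\right) \left(-79\right) = \left(\sqrt{-16} + 80\right) \left(-79\right) = \left(4 i + 80\right) \left(-79\right) = \left(80 + 4 i\right) \left(-79\right) = -6320 - 316 i \approx -6320.0 - 316.0 i$)
$V{\left(S{\left(-4 \right)},o{\left(-10,12 \right)} \right)} - W = 60 - \left(-6320 - 316 i\right) = 60 + \left(6320 + 316 i\right) = 6380 + 316 i$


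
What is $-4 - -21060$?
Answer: $21056$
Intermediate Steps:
$-4 - -21060 = -4 + 21060 = 21056$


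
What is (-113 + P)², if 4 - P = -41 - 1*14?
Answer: 2916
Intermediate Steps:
P = 59 (P = 4 - (-41 - 1*14) = 4 - (-41 - 14) = 4 - 1*(-55) = 4 + 55 = 59)
(-113 + P)² = (-113 + 59)² = (-54)² = 2916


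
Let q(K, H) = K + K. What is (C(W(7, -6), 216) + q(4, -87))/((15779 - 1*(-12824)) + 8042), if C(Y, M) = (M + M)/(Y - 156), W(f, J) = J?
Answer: 16/109935 ≈ 0.00014554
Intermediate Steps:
q(K, H) = 2*K
C(Y, M) = 2*M/(-156 + Y) (C(Y, M) = (2*M)/(-156 + Y) = 2*M/(-156 + Y))
(C(W(7, -6), 216) + q(4, -87))/((15779 - 1*(-12824)) + 8042) = (2*216/(-156 - 6) + 2*4)/((15779 - 1*(-12824)) + 8042) = (2*216/(-162) + 8)/((15779 + 12824) + 8042) = (2*216*(-1/162) + 8)/(28603 + 8042) = (-8/3 + 8)/36645 = (16/3)*(1/36645) = 16/109935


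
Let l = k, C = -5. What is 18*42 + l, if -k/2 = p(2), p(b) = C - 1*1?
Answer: 768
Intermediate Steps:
p(b) = -6 (p(b) = -5 - 1*1 = -5 - 1 = -6)
k = 12 (k = -2*(-6) = 12)
l = 12
18*42 + l = 18*42 + 12 = 756 + 12 = 768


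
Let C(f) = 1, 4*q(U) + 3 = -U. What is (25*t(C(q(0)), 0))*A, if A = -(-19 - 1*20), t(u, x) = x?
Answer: 0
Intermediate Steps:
q(U) = -3/4 - U/4 (q(U) = -3/4 + (-U)/4 = -3/4 - U/4)
A = 39 (A = -(-19 - 20) = -1*(-39) = 39)
(25*t(C(q(0)), 0))*A = (25*0)*39 = 0*39 = 0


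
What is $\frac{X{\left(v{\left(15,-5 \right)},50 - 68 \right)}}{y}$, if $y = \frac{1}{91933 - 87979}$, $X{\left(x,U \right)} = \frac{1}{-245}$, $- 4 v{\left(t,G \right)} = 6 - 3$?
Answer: $- \frac{3954}{245} \approx -16.139$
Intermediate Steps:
$v{\left(t,G \right)} = - \frac{3}{4}$ ($v{\left(t,G \right)} = - \frac{6 - 3}{4} = \left(- \frac{1}{4}\right) 3 = - \frac{3}{4}$)
$X{\left(x,U \right)} = - \frac{1}{245}$
$y = \frac{1}{3954} \approx 0.00025291$
$\frac{X{\left(v{\left(15,-5 \right)},50 - 68 \right)}}{y} = - \frac{\frac{1}{\frac{1}{3954}}}{245} = \left(- \frac{1}{245}\right) 3954 = - \frac{3954}{245}$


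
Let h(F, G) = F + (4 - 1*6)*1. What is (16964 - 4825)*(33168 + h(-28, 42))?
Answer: 402262182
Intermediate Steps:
h(F, G) = -2 + F (h(F, G) = F + (4 - 6)*1 = F - 2*1 = F - 2 = -2 + F)
(16964 - 4825)*(33168 + h(-28, 42)) = (16964 - 4825)*(33168 + (-2 - 28)) = 12139*(33168 - 30) = 12139*33138 = 402262182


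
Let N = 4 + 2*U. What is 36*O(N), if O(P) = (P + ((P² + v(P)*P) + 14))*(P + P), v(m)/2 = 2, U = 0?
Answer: 14400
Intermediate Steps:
v(m) = 4 (v(m) = 2*2 = 4)
N = 4 (N = 4 + 2*0 = 4 + 0 = 4)
O(P) = 2*P*(14 + P² + 5*P) (O(P) = (P + ((P² + 4*P) + 14))*(P + P) = (P + (14 + P² + 4*P))*(2*P) = (14 + P² + 5*P)*(2*P) = 2*P*(14 + P² + 5*P))
36*O(N) = 36*(2*4*(14 + 4² + 5*4)) = 36*(2*4*(14 + 16 + 20)) = 36*(2*4*50) = 36*400 = 14400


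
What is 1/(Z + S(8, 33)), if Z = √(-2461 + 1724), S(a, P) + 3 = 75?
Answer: 72/5921 - I*√737/5921 ≈ 0.01216 - 0.004585*I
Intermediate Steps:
S(a, P) = 72 (S(a, P) = -3 + 75 = 72)
Z = I*√737 (Z = √(-737) = I*√737 ≈ 27.148*I)
1/(Z + S(8, 33)) = 1/(I*√737 + 72) = 1/(72 + I*√737)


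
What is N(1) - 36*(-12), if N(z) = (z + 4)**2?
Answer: 457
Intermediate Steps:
N(z) = (4 + z)**2
N(1) - 36*(-12) = (4 + 1)**2 - 36*(-12) = 5**2 + 432 = 25 + 432 = 457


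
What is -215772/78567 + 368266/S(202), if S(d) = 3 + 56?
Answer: 9640274758/1545151 ≈ 6239.0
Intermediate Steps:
S(d) = 59
-215772/78567 + 368266/S(202) = -215772/78567 + 368266/59 = -215772*1/78567 + 368266*(1/59) = -71924/26189 + 368266/59 = 9640274758/1545151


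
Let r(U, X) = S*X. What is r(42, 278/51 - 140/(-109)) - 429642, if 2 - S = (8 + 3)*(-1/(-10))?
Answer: -3980576967/9265 ≈ -4.2964e+5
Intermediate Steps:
S = 9/10 (S = 2 - (8 + 3)*(-1/(-10)) = 2 - 11*(-1*(-⅒)) = 2 - 11/10 = 9/10 ≈ 0.90000)
r(U, X) = 9*X/10
r(42, 278/51 - 140/(-109)) - 429642 = 9*(278/51 - 140/(-109))/10 - 429642 = 9*(278*(1/51) - 140*(-1/109))/10 - 429642 = 9*(278/51 + 140/109)/10 - 429642 = (9/10)*(37442/5559) - 429642 = 56163/9265 - 429642 = -3980576967/9265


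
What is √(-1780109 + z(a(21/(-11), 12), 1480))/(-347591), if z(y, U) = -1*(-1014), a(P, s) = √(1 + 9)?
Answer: -I*√1779095/347591 ≈ -0.0038373*I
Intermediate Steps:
a(P, s) = √10
z(y, U) = 1014
√(-1780109 + z(a(21/(-11), 12), 1480))/(-347591) = √(-1780109 + 1014)/(-347591) = √(-1779095)*(-1/347591) = (I*√1779095)*(-1/347591) = -I*√1779095/347591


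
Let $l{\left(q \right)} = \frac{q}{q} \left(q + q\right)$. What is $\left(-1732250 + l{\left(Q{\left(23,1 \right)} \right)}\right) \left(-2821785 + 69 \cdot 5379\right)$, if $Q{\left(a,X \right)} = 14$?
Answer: $4245042128748$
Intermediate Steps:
$l{\left(q \right)} = 2 q$ ($l{\left(q \right)} = 1 \cdot 2 q = 2 q$)
$\left(-1732250 + l{\left(Q{\left(23,1 \right)} \right)}\right) \left(-2821785 + 69 \cdot 5379\right) = \left(-1732250 + 2 \cdot 14\right) \left(-2821785 + 69 \cdot 5379\right) = \left(-1732250 + 28\right) \left(-2821785 + 371151\right) = \left(-1732222\right) \left(-2450634\right) = 4245042128748$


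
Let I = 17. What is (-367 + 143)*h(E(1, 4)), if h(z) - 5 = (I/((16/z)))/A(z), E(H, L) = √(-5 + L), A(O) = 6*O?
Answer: -3479/3 ≈ -1159.7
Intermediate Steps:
h(z) = 497/96 (h(z) = 5 + (17/((16/z)))/((6*z)) = 5 + (17*(z/16))*(1/(6*z)) = 5 + (17*z/16)*(1/(6*z)) = 5 + 17/96 = 497/96)
(-367 + 143)*h(E(1, 4)) = (-367 + 143)*(497/96) = -224*497/96 = -3479/3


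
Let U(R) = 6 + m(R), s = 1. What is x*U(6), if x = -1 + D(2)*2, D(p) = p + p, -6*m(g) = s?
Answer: 245/6 ≈ 40.833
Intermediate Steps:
m(g) = -1/6 (m(g) = -1/6*1 = -1/6)
D(p) = 2*p
x = 7 (x = -1 + (2*2)*2 = -1 + 4*2 = -1 + 8 = 7)
U(R) = 35/6 (U(R) = 6 - 1/6 = 35/6)
x*U(6) = 7*(35/6) = 245/6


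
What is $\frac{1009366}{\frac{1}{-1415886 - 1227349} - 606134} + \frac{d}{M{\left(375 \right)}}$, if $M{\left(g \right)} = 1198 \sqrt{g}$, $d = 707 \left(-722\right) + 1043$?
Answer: $- \frac{2667991539010}{1602154603491} - \frac{509411 \sqrt{15}}{89850} \approx -23.623$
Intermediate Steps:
$d = -509411$ ($d = -510454 + 1043 = -509411$)
$\frac{1009366}{\frac{1}{-1415886 - 1227349} - 606134} + \frac{d}{M{\left(375 \right)}} = \frac{1009366}{\frac{1}{-1415886 - 1227349} - 606134} - \frac{509411}{1198 \sqrt{375}} = \frac{1009366}{\frac{1}{-2643235} - 606134} - \frac{509411}{1198 \cdot 5 \sqrt{15}} = \frac{1009366}{- \frac{1}{2643235} - 606134} - \frac{509411}{5990 \sqrt{15}} = \frac{1009366}{- \frac{1602154603491}{2643235}} - 509411 \frac{\sqrt{15}}{89850} = 1009366 \left(- \frac{2643235}{1602154603491}\right) - \frac{509411 \sqrt{15}}{89850} = - \frac{2667991539010}{1602154603491} - \frac{509411 \sqrt{15}}{89850}$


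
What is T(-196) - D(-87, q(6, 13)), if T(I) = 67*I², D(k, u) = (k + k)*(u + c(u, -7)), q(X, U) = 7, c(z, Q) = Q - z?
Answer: 2572654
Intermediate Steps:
D(k, u) = -14*k (D(k, u) = (k + k)*(u + (-7 - u)) = (2*k)*(-7) = -14*k)
T(-196) - D(-87, q(6, 13)) = 67*(-196)² - (-14)*(-87) = 67*38416 - 1*1218 = 2573872 - 1218 = 2572654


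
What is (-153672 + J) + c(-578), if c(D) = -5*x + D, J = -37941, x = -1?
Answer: -192186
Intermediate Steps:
c(D) = 5 + D (c(D) = -5*(-1) + D = 5 + D)
(-153672 + J) + c(-578) = (-153672 - 37941) + (5 - 578) = -191613 - 573 = -192186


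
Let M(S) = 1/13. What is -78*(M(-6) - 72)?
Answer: 5610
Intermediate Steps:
M(S) = 1/13 (M(S) = 1*(1/13) = 1/13)
-78*(M(-6) - 72) = -78*(1/13 - 72) = -78*(-935/13) = 5610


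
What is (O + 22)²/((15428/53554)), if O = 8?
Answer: 12049650/3857 ≈ 3124.1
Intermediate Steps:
(O + 22)²/((15428/53554)) = (8 + 22)²/((15428/53554)) = 30²/((15428*(1/53554))) = 900/(7714/26777) = 900*(26777/7714) = 12049650/3857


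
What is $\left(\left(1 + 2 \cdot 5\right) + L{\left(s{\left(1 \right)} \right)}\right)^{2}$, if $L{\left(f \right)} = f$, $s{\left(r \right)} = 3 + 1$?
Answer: $225$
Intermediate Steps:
$s{\left(r \right)} = 4$
$\left(\left(1 + 2 \cdot 5\right) + L{\left(s{\left(1 \right)} \right)}\right)^{2} = \left(\left(1 + 2 \cdot 5\right) + 4\right)^{2} = \left(\left(1 + 10\right) + 4\right)^{2} = \left(11 + 4\right)^{2} = 15^{2} = 225$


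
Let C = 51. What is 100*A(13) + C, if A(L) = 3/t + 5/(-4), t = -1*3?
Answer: -174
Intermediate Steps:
t = -3
A(L) = -9/4 (A(L) = 3/(-3) + 5/(-4) = 3*(-⅓) + 5*(-¼) = -1 - 5/4 = -9/4)
100*A(13) + C = 100*(-9/4) + 51 = -225 + 51 = -174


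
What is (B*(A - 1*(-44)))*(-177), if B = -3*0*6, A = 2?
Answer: 0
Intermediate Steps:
B = 0 (B = 0*6 = 0)
(B*(A - 1*(-44)))*(-177) = (0*(2 - 1*(-44)))*(-177) = (0*(2 + 44))*(-177) = (0*46)*(-177) = 0*(-177) = 0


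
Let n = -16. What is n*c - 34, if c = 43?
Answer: -722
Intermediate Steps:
n*c - 34 = -16*43 - 34 = -688 - 34 = -722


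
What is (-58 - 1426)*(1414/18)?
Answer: -1049188/9 ≈ -1.1658e+5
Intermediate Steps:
(-58 - 1426)*(1414/18) = -2098376/18 = -1484*707/9 = -1049188/9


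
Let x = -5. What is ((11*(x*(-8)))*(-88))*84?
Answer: -3252480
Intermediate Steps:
((11*(x*(-8)))*(-88))*84 = ((11*(-5*(-8)))*(-88))*84 = ((11*40)*(-88))*84 = (440*(-88))*84 = -38720*84 = -3252480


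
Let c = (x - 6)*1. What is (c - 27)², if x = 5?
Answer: 784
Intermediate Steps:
c = -1 (c = (5 - 6)*1 = -1*1 = -1)
(c - 27)² = (-1 - 27)² = (-28)² = 784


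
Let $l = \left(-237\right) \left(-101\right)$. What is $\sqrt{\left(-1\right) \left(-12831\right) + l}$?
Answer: $4 \sqrt{2298} \approx 191.75$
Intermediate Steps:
$l = 23937$
$\sqrt{\left(-1\right) \left(-12831\right) + l} = \sqrt{\left(-1\right) \left(-12831\right) + 23937} = \sqrt{12831 + 23937} = \sqrt{36768} = 4 \sqrt{2298}$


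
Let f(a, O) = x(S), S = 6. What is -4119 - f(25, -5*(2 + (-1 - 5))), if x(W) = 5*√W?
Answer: -4119 - 5*√6 ≈ -4131.3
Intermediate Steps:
f(a, O) = 5*√6
-4119 - f(25, -5*(2 + (-1 - 5))) = -4119 - 5*√6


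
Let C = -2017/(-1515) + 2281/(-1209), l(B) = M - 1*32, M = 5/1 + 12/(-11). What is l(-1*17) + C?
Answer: -64129333/2238665 ≈ -28.646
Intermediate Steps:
M = 43/11 (M = 5*1 + 12*(-1/11) = 5 - 12/11 = 43/11 ≈ 3.9091)
l(B) = -309/11 (l(B) = 43/11 - 1*32 = 43/11 - 32 = -309/11)
C = -113018/203515 (C = -2017*(-1/1515) + 2281*(-1/1209) = 2017/1515 - 2281/1209 = -113018/203515 ≈ -0.55533)
l(-1*17) + C = -309/11 - 113018/203515 = -64129333/2238665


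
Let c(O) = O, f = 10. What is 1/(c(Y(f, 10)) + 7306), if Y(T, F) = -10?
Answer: 1/7296 ≈ 0.00013706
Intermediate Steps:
1/(c(Y(f, 10)) + 7306) = 1/(-10 + 7306) = 1/7296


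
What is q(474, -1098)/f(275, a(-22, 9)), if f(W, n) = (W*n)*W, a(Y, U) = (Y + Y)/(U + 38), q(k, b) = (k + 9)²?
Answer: -10964583/3327500 ≈ -3.2951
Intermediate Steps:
q(k, b) = (9 + k)²
a(Y, U) = 2*Y/(38 + U) (a(Y, U) = (2*Y)/(38 + U) = 2*Y/(38 + U))
f(W, n) = n*W²
q(474, -1098)/f(275, a(-22, 9)) = (9 + 474)²/(((2*(-22)/(38 + 9))*275²)) = 483²/(((2*(-22)/47)*75625)) = 233289/(((2*(-22)*(1/47))*75625)) = 233289/((-44/47*75625)) = 233289/(-3327500/47) = 233289*(-47/3327500) = -10964583/3327500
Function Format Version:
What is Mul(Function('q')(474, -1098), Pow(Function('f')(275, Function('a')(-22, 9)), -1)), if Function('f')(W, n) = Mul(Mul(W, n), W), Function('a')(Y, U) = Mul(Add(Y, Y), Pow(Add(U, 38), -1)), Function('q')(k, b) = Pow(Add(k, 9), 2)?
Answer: Rational(-10964583, 3327500) ≈ -3.2951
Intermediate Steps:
Function('q')(k, b) = Pow(Add(9, k), 2)
Function('a')(Y, U) = Mul(2, Y, Pow(Add(38, U), -1)) (Function('a')(Y, U) = Mul(Mul(2, Y), Pow(Add(38, U), -1)) = Mul(2, Y, Pow(Add(38, U), -1)))
Function('f')(W, n) = Mul(n, Pow(W, 2))
Mul(Function('q')(474, -1098), Pow(Function('f')(275, Function('a')(-22, 9)), -1)) = Mul(Pow(Add(9, 474), 2), Pow(Mul(Mul(2, -22, Pow(Add(38, 9), -1)), Pow(275, 2)), -1)) = Mul(Pow(483, 2), Pow(Mul(Mul(2, -22, Pow(47, -1)), 75625), -1)) = Mul(233289, Pow(Mul(Mul(2, -22, Rational(1, 47)), 75625), -1)) = Mul(233289, Pow(Mul(Rational(-44, 47), 75625), -1)) = Mul(233289, Pow(Rational(-3327500, 47), -1)) = Mul(233289, Rational(-47, 3327500)) = Rational(-10964583, 3327500)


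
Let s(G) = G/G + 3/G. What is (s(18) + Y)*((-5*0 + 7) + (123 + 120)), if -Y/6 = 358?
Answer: -1610125/3 ≈ -5.3671e+5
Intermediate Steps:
Y = -2148 (Y = -6*358 = -2148)
s(G) = 1 + 3/G
(s(18) + Y)*((-5*0 + 7) + (123 + 120)) = ((3 + 18)/18 - 2148)*((-5*0 + 7) + (123 + 120)) = ((1/18)*21 - 2148)*((0 + 7) + 243) = (7/6 - 2148)*(7 + 243) = -12881/6*250 = -1610125/3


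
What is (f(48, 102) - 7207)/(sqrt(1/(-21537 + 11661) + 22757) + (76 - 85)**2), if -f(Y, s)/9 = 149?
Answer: 6838023888/159951695 - 324824*sqrt(1537127799)/159951695 ≈ -36.868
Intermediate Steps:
f(Y, s) = -1341 (f(Y, s) = -9*149 = -1341)
(f(48, 102) - 7207)/(sqrt(1/(-21537 + 11661) + 22757) + (76 - 85)**2) = (-1341 - 7207)/(sqrt(1/(-21537 + 11661) + 22757) + (76 - 85)**2) = -8548/(sqrt(1/(-9876) + 22757) + (-9)**2) = -8548/(sqrt(-1/9876 + 22757) + 81) = -8548/(sqrt(224748131/9876) + 81) = -8548/(19*sqrt(1537127799)/4938 + 81) = -8548/(81 + 19*sqrt(1537127799)/4938)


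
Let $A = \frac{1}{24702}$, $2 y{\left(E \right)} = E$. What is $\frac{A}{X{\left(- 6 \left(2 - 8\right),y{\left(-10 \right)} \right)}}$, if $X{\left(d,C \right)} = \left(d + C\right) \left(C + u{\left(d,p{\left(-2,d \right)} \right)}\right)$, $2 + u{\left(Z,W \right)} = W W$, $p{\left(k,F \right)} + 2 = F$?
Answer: $\frac{1}{879860538} \approx 1.1365 \cdot 10^{-9}$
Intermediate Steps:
$p{\left(k,F \right)} = -2 + F$
$y{\left(E \right)} = \frac{E}{2}$
$u{\left(Z,W \right)} = -2 + W^{2}$ ($u{\left(Z,W \right)} = -2 + W W = -2 + W^{2}$)
$A = \frac{1}{24702} \approx 4.0483 \cdot 10^{-5}$
$X{\left(d,C \right)} = \left(C + d\right) \left(-2 + C + \left(-2 + d\right)^{2}\right)$ ($X{\left(d,C \right)} = \left(d + C\right) \left(C + \left(-2 + \left(-2 + d\right)^{2}\right)\right) = \left(C + d\right) \left(-2 + C + \left(-2 + d\right)^{2}\right)$)
$\frac{A}{X{\left(- 6 \left(2 - 8\right),y{\left(-10 \right)} \right)}} = \frac{1}{24702 \left(\left(\frac{1}{2} \left(-10\right)\right)^{2} + \frac{1}{2} \left(-10\right) \left(- 6 \left(2 - 8\right)\right) + \frac{1}{2} \left(-10\right) \left(-2 + \left(-2 - 6 \left(2 - 8\right)\right)^{2}\right) + - 6 \left(2 - 8\right) \left(-2 + \left(-2 - 6 \left(2 - 8\right)\right)^{2}\right)\right)} = \frac{1}{24702 \left(\left(-5\right)^{2} - 5 \left(\left(-6\right) \left(-6\right)\right) - 5 \left(-2 + \left(-2 - -36\right)^{2}\right) + \left(-6\right) \left(-6\right) \left(-2 + \left(-2 - -36\right)^{2}\right)\right)} = \frac{1}{24702 \left(25 - 180 - 5 \left(-2 + \left(-2 + 36\right)^{2}\right) + 36 \left(-2 + \left(-2 + 36\right)^{2}\right)\right)} = \frac{1}{24702 \left(25 - 180 - 5 \left(-2 + 34^{2}\right) + 36 \left(-2 + 34^{2}\right)\right)} = \frac{1}{24702 \left(25 - 180 - 5 \left(-2 + 1156\right) + 36 \left(-2 + 1156\right)\right)} = \frac{1}{24702 \left(25 - 180 - 5770 + 36 \cdot 1154\right)} = \frac{1}{24702 \left(25 - 180 - 5770 + 41544\right)} = \frac{1}{24702 \cdot 35619} = \frac{1}{24702} \cdot \frac{1}{35619} = \frac{1}{879860538}$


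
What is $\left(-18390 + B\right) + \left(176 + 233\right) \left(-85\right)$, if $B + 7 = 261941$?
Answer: $208779$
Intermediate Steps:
$B = 261934$ ($B = -7 + 261941 = 261934$)
$\left(-18390 + B\right) + \left(176 + 233\right) \left(-85\right) = \left(-18390 + 261934\right) + \left(176 + 233\right) \left(-85\right) = 243544 + 409 \left(-85\right) = 243544 - 34765 = 208779$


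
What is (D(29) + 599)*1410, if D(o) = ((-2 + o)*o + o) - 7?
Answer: 1979640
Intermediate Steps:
D(o) = -7 + o + o*(-2 + o) (D(o) = (o*(-2 + o) + o) - 7 = (o + o*(-2 + o)) - 7 = -7 + o + o*(-2 + o))
(D(29) + 599)*1410 = ((-7 + 29² - 1*29) + 599)*1410 = ((-7 + 841 - 29) + 599)*1410 = (805 + 599)*1410 = 1404*1410 = 1979640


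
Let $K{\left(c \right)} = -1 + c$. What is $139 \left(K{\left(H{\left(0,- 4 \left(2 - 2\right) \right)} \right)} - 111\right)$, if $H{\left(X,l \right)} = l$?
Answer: $-15568$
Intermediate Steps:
$139 \left(K{\left(H{\left(0,- 4 \left(2 - 2\right) \right)} \right)} - 111\right) = 139 \left(\left(-1 - 4 \left(2 - 2\right)\right) - 111\right) = 139 \left(\left(-1 - 0\right) - 111\right) = 139 \left(\left(-1 + 0\right) - 111\right) = 139 \left(-1 - 111\right) = 139 \left(-112\right) = -15568$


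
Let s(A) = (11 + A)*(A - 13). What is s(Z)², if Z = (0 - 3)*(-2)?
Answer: 14161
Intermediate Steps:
Z = 6 (Z = -3*(-2) = 6)
s(A) = (-13 + A)*(11 + A) (s(A) = (11 + A)*(-13 + A) = (-13 + A)*(11 + A))
s(Z)² = (-143 + 6² - 2*6)² = (-143 + 36 - 12)² = (-119)² = 14161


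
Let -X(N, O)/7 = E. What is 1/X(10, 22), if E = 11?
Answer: -1/77 ≈ -0.012987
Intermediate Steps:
X(N, O) = -77 (X(N, O) = -7*11 = -77)
1/X(10, 22) = 1/(-77) = -1/77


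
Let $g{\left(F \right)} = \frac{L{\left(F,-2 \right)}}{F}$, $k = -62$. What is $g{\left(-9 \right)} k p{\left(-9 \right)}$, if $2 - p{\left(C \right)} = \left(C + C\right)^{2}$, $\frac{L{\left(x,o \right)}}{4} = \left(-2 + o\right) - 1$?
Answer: $\frac{399280}{9} \approx 44364.0$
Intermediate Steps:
$L{\left(x,o \right)} = -12 + 4 o$ ($L{\left(x,o \right)} = 4 \left(\left(-2 + o\right) - 1\right) = 4 \left(-3 + o\right) = -12 + 4 o$)
$g{\left(F \right)} = - \frac{20}{F}$ ($g{\left(F \right)} = \frac{-12 + 4 \left(-2\right)}{F} = \frac{-12 - 8}{F} = - \frac{20}{F}$)
$p{\left(C \right)} = 2 - 4 C^{2}$ ($p{\left(C \right)} = 2 - \left(C + C\right)^{2} = 2 - \left(2 C\right)^{2} = 2 - 4 C^{2}$)
$g{\left(-9 \right)} k p{\left(-9 \right)} = - \frac{20}{-9} \left(-62\right) \left(2 - 4 \left(-9\right)^{2}\right) = \left(-20\right) \left(- \frac{1}{9}\right) \left(-62\right) \left(2 - 324\right) = \frac{20}{9} \left(-62\right) \left(2 - 324\right) = \left(- \frac{1240}{9}\right) \left(-322\right) = \frac{399280}{9}$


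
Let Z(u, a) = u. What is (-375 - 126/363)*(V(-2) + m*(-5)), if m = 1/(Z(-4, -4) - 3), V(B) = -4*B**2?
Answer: 4859619/847 ≈ 5737.4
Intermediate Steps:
m = -1/7 (m = 1/(-4 - 3) = 1/(-7) = -1/7 ≈ -0.14286)
(-375 - 126/363)*(V(-2) + m*(-5)) = (-375 - 126/363)*(-4*(-2)**2 - 1/7*(-5)) = (-375 - 126*1/363)*(-4*4 + 5/7) = (-375 - 42/121)*(-16 + 5/7) = -45417/121*(-107/7) = 4859619/847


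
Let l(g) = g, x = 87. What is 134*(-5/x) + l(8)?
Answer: 26/87 ≈ 0.29885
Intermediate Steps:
134*(-5/x) + l(8) = 134*(-5/87) + 8 = -670/87 + 8 = 26/87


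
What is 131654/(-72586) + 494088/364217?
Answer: -863339525/1888361083 ≈ -0.45719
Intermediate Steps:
131654/(-72586) + 494088/364217 = 131654*(-1/72586) + 494088*(1/364217) = -65827/36293 + 70584/52031 = -863339525/1888361083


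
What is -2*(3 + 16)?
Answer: -38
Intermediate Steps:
-2*(3 + 16) = -2*19 = -38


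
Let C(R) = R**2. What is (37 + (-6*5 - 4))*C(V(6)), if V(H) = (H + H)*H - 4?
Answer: 13872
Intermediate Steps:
V(H) = -4 + 2*H**2 (V(H) = (2*H)*H - 4 = 2*H**2 - 4 = -4 + 2*H**2)
(37 + (-6*5 - 4))*C(V(6)) = (37 + (-6*5 - 4))*(-4 + 2*6**2)**2 = (37 + (-30 - 4))*(-4 + 2*36)**2 = (37 - 34)*(-4 + 72)**2 = 3*68**2 = 3*4624 = 13872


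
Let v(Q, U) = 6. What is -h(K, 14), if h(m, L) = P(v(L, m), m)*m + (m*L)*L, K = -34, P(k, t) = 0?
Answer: 6664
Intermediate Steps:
h(m, L) = m*L**2 (h(m, L) = 0*m + (m*L)*L = 0 + (L*m)*L = 0 + m*L**2 = m*L**2)
-h(K, 14) = -(-34)*14**2 = -(-34)*196 = -1*(-6664) = 6664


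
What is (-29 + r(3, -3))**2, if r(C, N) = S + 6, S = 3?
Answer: 400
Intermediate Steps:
r(C, N) = 9 (r(C, N) = 3 + 6 = 9)
(-29 + r(3, -3))**2 = (-29 + 9)**2 = (-20)**2 = 400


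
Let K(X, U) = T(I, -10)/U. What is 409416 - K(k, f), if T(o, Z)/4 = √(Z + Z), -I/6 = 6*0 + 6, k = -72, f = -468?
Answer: 409416 + 2*I*√5/117 ≈ 4.0942e+5 + 0.038223*I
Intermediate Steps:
I = -36 (I = -6*(6*0 + 6) = -6*(0 + 6) = -6*6 = -36)
T(o, Z) = 4*√2*√Z (T(o, Z) = 4*√(Z + Z) = 4*√(2*Z) = 4*(√2*√Z) = 4*√2*√Z)
K(X, U) = 8*I*√5/U (K(X, U) = (4*√2*√(-10))/U = (4*√2*(I*√10))/U = (8*I*√5)/U = 8*I*√5/U)
409416 - K(k, f) = 409416 - 8*I*√5/(-468) = 409416 - 8*I*√5*(-1)/468 = 409416 - (-2)*I*√5/117 = 409416 + 2*I*√5/117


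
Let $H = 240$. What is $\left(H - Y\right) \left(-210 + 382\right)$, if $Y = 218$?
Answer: $3784$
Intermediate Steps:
$\left(H - Y\right) \left(-210 + 382\right) = \left(240 - 218\right) \left(-210 + 382\right) = \left(240 - 218\right) 172 = 22 \cdot 172 = 3784$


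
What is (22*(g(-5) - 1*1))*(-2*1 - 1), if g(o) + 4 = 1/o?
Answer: 1716/5 ≈ 343.20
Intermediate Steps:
g(o) = -4 + 1/o
(22*(g(-5) - 1*1))*(-2*1 - 1) = (22*((-4 + 1/(-5)) - 1*1))*(-2*1 - 1) = (22*((-4 - ⅕) - 1))*(-2 - 1) = (22*(-21/5 - 1))*(-3) = (22*(-26/5))*(-3) = -572/5*(-3) = 1716/5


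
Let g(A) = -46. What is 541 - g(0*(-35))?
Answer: 587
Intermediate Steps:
541 - g(0*(-35)) = 541 - 1*(-46) = 541 + 46 = 587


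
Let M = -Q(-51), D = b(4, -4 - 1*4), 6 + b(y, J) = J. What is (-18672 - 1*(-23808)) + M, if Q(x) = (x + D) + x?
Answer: 5252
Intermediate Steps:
b(y, J) = -6 + J
D = -14 (D = -6 + (-4 - 1*4) = -6 + (-4 - 4) = -6 - 8 = -14)
Q(x) = -14 + 2*x (Q(x) = (x - 14) + x = (-14 + x) + x = -14 + 2*x)
M = 116 (M = -(-14 + 2*(-51)) = -(-14 - 102) = -1*(-116) = 116)
(-18672 - 1*(-23808)) + M = (-18672 - 1*(-23808)) + 116 = (-18672 + 23808) + 116 = 5136 + 116 = 5252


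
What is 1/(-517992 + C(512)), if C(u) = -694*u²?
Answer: -1/182445928 ≈ -5.4811e-9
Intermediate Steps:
1/(-517992 + C(512)) = 1/(-517992 - 694*512²) = 1/(-517992 - 694*262144) = 1/(-517992 - 181927936) = 1/(-182445928) = -1/182445928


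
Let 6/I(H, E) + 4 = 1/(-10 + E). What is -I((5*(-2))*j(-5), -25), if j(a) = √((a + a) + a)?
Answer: 70/47 ≈ 1.4894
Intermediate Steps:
j(a) = √3*√a (j(a) = √(2*a + a) = √(3*a) = √3*√a)
I(H, E) = 6/(-4 + 1/(-10 + E))
-I((5*(-2))*j(-5), -25) = -6*(10 - 1*(-25))/(-41 + 4*(-25)) = -6*(10 + 25)/(-41 - 100) = -6*35/(-141) = -6*(-1)*35/141 = -1*(-70/47) = 70/47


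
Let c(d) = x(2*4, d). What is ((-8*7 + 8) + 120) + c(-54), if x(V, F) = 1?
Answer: 73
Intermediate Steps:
c(d) = 1
((-8*7 + 8) + 120) + c(-54) = ((-8*7 + 8) + 120) + 1 = ((-56 + 8) + 120) + 1 = (-48 + 120) + 1 = 72 + 1 = 73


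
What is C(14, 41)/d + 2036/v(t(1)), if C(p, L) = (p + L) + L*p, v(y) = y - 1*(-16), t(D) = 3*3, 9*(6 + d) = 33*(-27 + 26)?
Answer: 11869/725 ≈ 16.371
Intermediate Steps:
d = -29/3 (d = -6 + (33*(-27 + 26))/9 = -6 + (33*(-1))/9 = -6 + (⅑)*(-33) = -6 - 11/3 = -29/3 ≈ -9.6667)
t(D) = 9
v(y) = 16 + y (v(y) = y + 16 = 16 + y)
C(p, L) = L + p + L*p (C(p, L) = (L + p) + L*p = L + p + L*p)
C(14, 41)/d + 2036/v(t(1)) = (41 + 14 + 41*14)/(-29/3) + 2036/(16 + 9) = (41 + 14 + 574)*(-3/29) + 2036/25 = 629*(-3/29) + 2036*(1/25) = -1887/29 + 2036/25 = 11869/725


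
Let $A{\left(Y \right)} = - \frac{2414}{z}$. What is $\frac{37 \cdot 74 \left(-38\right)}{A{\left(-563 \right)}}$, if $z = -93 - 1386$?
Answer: $- \frac{4525914}{71} \approx -63745.0$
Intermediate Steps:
$z = -1479$ ($z = -93 - 1386 = -1479$)
$A{\left(Y \right)} = \frac{142}{87}$ ($A{\left(Y \right)} = - \frac{2414}{-1479} = \left(-2414\right) \left(- \frac{1}{1479}\right) = \frac{142}{87}$)
$\frac{37 \cdot 74 \left(-38\right)}{A{\left(-563 \right)}} = \frac{37 \cdot 74 \left(-38\right)}{\frac{142}{87}} = 2738 \left(-38\right) \frac{87}{142} = \left(-104044\right) \frac{87}{142} = - \frac{4525914}{71}$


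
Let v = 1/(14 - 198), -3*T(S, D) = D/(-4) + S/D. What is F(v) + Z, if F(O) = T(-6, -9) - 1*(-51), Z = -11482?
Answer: -411551/36 ≈ -11432.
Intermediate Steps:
T(S, D) = D/12 - S/(3*D) (T(S, D) = -(D/(-4) + S/D)/3 = -(D*(-¼) + S/D)/3 = -(-D/4 + S/D)/3 = D/12 - S/(3*D))
v = -1/184 (v = 1/(-184) = -1/184 ≈ -0.0054348)
F(O) = 1801/36 (F(O) = ((1/12)*(-9) - ⅓*(-6)/(-9)) - 1*(-51) = (-¾ - ⅓*(-6)*(-⅑)) + 51 = (-¾ - 2/9) + 51 = -35/36 + 51 = 1801/36)
F(v) + Z = 1801/36 - 11482 = -411551/36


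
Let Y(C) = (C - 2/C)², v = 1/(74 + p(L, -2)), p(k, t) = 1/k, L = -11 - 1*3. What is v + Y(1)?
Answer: 1049/1035 ≈ 1.0135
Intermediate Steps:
L = -14 (L = -11 - 3 = -14)
v = 14/1035 (v = 1/(74 + 1/(-14)) = 1/(74 - 1/14) = 1/(1035/14) = 14/1035 ≈ 0.013527)
v + Y(1) = 14/1035 + (-2 + 1²)²/1² = 14/1035 + 1*(-2 + 1)² = 14/1035 + 1*(-1)² = 14/1035 + 1*1 = 14/1035 + 1 = 1049/1035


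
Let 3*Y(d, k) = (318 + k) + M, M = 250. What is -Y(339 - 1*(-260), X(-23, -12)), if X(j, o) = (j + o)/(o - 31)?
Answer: -8153/43 ≈ -189.60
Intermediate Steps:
X(j, o) = (j + o)/(-31 + o)
Y(d, k) = 568/3 + k/3 (Y(d, k) = ((318 + k) + 250)/3 = (568 + k)/3 = 568/3 + k/3)
-Y(339 - 1*(-260), X(-23, -12)) = -(568/3 + ((-23 - 12)/(-31 - 12))/3) = -(568/3 + (-35/(-43))/3) = -(568/3 + (-1/43*(-35))/3) = -(568/3 + (⅓)*(35/43)) = -(568/3 + 35/129) = -1*8153/43 = -8153/43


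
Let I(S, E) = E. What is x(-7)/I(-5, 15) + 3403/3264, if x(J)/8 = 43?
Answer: 130429/5440 ≈ 23.976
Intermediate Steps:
x(J) = 344 (x(J) = 8*43 = 344)
x(-7)/I(-5, 15) + 3403/3264 = 344/15 + 3403/3264 = 130429/5440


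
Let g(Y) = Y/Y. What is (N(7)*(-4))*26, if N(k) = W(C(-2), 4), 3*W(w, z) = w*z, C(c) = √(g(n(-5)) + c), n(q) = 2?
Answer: -416*I/3 ≈ -138.67*I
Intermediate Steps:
g(Y) = 1
C(c) = √(1 + c)
W(w, z) = w*z/3 (W(w, z) = (w*z)/3 = w*z/3)
N(k) = 4*I/3 (N(k) = (⅓)*√(1 - 2)*4 = (⅓)*√(-1)*4 = (⅓)*I*4 = 4*I/3)
(N(7)*(-4))*26 = ((4*I/3)*(-4))*26 = -16*I/3*26 = -416*I/3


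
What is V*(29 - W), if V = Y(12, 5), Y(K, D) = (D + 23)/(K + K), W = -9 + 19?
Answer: 133/6 ≈ 22.167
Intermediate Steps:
W = 10
Y(K, D) = (23 + D)/(2*K) (Y(K, D) = (23 + D)/((2*K)) = (23 + D)*(1/(2*K)) = (23 + D)/(2*K))
V = 7/6 (V = (½)*(23 + 5)/12 = (½)*(1/12)*28 = 7/6 ≈ 1.1667)
V*(29 - W) = 7*(29 - 1*10)/6 = 7*(29 - 10)/6 = (7/6)*19 = 133/6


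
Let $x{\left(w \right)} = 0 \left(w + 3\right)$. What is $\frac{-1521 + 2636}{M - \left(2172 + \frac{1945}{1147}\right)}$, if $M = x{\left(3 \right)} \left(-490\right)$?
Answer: $- \frac{1278905}{2493229} \approx -0.51295$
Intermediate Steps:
$x{\left(w \right)} = 0$ ($x{\left(w \right)} = 0 \left(3 + w\right) = 0$)
$M = 0$ ($M = 0 \left(-490\right) = 0$)
$\frac{-1521 + 2636}{M - \left(2172 + \frac{1945}{1147}\right)} = \frac{-1521 + 2636}{0 - \left(2172 + \frac{1945}{1147}\right)} = \frac{1115}{0 - \frac{2493229}{1147}} = \frac{1115}{- \frac{2493229}{1147}} = 1115 \left(- \frac{1147}{2493229}\right) = - \frac{1278905}{2493229}$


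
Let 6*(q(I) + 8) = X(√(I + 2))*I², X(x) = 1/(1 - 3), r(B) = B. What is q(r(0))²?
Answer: 64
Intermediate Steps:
X(x) = -½ (X(x) = 1/(-2) = -½)
q(I) = -8 - I²/12 (q(I) = -8 + (-I²/2)/6 = -8 - I²/12)
q(r(0))² = (-8 - 1/12*0²)² = (-8 - 1/12*0)² = (-8 + 0)² = (-8)² = 64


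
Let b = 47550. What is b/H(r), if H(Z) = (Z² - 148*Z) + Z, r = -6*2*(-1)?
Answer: -1585/54 ≈ -29.352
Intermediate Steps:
r = 12 (r = -12*(-1) = 12)
H(Z) = Z² - 147*Z
b/H(r) = 47550/((12*(-147 + 12))) = 47550/((12*(-135))) = 47550/(-1620) = 47550*(-1/1620) = -1585/54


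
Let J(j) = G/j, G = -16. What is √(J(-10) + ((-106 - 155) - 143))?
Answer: 2*I*√2515/5 ≈ 20.06*I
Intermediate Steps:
J(j) = -16/j
√(J(-10) + ((-106 - 155) - 143)) = √(-16/(-10) + ((-106 - 155) - 143)) = √(-16*(-⅒) + (-261 - 143)) = √(8/5 - 404) = √(-2012/5) = 2*I*√2515/5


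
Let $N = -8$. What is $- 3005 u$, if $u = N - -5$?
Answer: $9015$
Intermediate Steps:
$u = -3$ ($u = -8 - -5 = -8 + 5 = -3$)
$- 3005 u = \left(-3005\right) \left(-3\right) = 9015$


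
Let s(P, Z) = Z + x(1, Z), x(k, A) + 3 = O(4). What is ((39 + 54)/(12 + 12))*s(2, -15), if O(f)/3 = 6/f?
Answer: -837/16 ≈ -52.313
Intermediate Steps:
O(f) = 18/f (O(f) = 3*(6/f) = 18/f)
x(k, A) = 3/2 (x(k, A) = -3 + 18/4 = -3 + 18*(¼) = -3 + 9/2 = 3/2)
s(P, Z) = 3/2 + Z (s(P, Z) = Z + 3/2 = 3/2 + Z)
((39 + 54)/(12 + 12))*s(2, -15) = ((39 + 54)/(12 + 12))*(3/2 - 15) = (93/24)*(-27/2) = (93*(1/24))*(-27/2) = (31/8)*(-27/2) = -837/16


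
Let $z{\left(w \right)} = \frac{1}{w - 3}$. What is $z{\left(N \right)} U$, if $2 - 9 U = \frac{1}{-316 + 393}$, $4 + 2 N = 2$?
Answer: $- \frac{17}{308} \approx -0.055195$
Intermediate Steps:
$N = -1$ ($N = -2 + \frac{1}{2} \cdot 2 = -2 + 1 = -1$)
$U = \frac{17}{77}$ ($U = \frac{2}{9} - \frac{1}{9 \left(-316 + 393\right)} = \frac{2}{9} - \frac{1}{9 \cdot 77} = \frac{2}{9} - \frac{1}{693} = \frac{17}{77} \approx 0.22078$)
$z{\left(w \right)} = \frac{1}{-3 + w}$
$z{\left(N \right)} U = \frac{1}{-3 - 1} \cdot \frac{17}{77} = \frac{1}{-4} \cdot \frac{17}{77} = \left(- \frac{1}{4}\right) \frac{17}{77} = - \frac{17}{308}$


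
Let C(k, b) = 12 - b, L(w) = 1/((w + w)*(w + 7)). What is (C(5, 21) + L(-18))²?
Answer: 12694969/156816 ≈ 80.955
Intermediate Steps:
L(w) = 1/(2*w*(7 + w)) (L(w) = 1/((2*w)*(7 + w)) = 1/(2*w*(7 + w)))
(C(5, 21) + L(-18))² = ((12 - 1*21) + (½)/(-18*(7 - 18)))² = ((12 - 21) + (½)*(-1/18)/(-11))² = (-9 + (½)*(-1/18)*(-1/11))² = (-9 + 1/396)² = (-3563/396)² = 12694969/156816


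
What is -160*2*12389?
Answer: -3964480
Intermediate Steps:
-160*2*12389 = -320*12389 = -3964480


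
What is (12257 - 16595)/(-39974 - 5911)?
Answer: 1446/15295 ≈ 0.094541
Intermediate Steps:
(12257 - 16595)/(-39974 - 5911) = -4338/(-45885) = -4338*(-1/45885) = 1446/15295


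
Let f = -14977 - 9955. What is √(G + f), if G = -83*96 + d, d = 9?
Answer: I*√32891 ≈ 181.36*I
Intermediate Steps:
G = -7959 (G = -83*96 + 9 = -7968 + 9 = -7959)
f = -24932
√(G + f) = √(-7959 - 24932) = √(-32891) = I*√32891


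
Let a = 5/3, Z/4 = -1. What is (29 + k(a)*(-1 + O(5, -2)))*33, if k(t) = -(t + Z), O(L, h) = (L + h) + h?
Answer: 957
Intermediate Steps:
Z = -4 (Z = 4*(-1) = -4)
O(L, h) = L + 2*h
a = 5/3 (a = 5*(1/3) = 5/3 ≈ 1.6667)
k(t) = 4 - t (k(t) = -(t - 4) = -(-4 + t) = 4 - t)
(29 + k(a)*(-1 + O(5, -2)))*33 = (29 + (4 - 1*5/3)*(-1 + (5 + 2*(-2))))*33 = (29 + (4 - 5/3)*(-1 + (5 - 4)))*33 = (29 + 7*(-1 + 1)/3)*33 = (29 + (7/3)*0)*33 = (29 + 0)*33 = 29*33 = 957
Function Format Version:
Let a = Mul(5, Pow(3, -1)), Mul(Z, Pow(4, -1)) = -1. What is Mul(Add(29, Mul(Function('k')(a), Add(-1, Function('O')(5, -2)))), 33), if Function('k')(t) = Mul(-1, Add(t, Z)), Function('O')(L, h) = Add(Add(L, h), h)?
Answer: 957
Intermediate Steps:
Z = -4 (Z = Mul(4, -1) = -4)
Function('O')(L, h) = Add(L, Mul(2, h))
a = Rational(5, 3) (a = Mul(5, Rational(1, 3)) = Rational(5, 3) ≈ 1.6667)
Function('k')(t) = Add(4, Mul(-1, t)) (Function('k')(t) = Mul(-1, Add(t, -4)) = Mul(-1, Add(-4, t)) = Add(4, Mul(-1, t)))
Mul(Add(29, Mul(Function('k')(a), Add(-1, Function('O')(5, -2)))), 33) = Mul(Add(29, Mul(Add(4, Mul(-1, Rational(5, 3))), Add(-1, Add(5, Mul(2, -2))))), 33) = Mul(Add(29, Mul(Add(4, Rational(-5, 3)), Add(-1, Add(5, -4)))), 33) = Mul(Add(29, Mul(Rational(7, 3), Add(-1, 1))), 33) = Mul(Add(29, Mul(Rational(7, 3), 0)), 33) = Mul(Add(29, 0), 33) = Mul(29, 33) = 957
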